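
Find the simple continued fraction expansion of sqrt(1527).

Write x_i = (sqrt(1527) + m_i)/d_i with (m_0, d_0) = (0, 1). a_0 = floor(sqrt(1527)) = 39, since 39^2 = 1521 <= 1527 < 1600 = 40^2.
Iterate m_{i+1} = d_i*a_i - m_i, d_{i+1} = (1527 - m_{i+1}^2)/d_i, a_{i+1} = floor((a_0 + m_{i+1})/d_{i+1}):
  m_1 = 1*39 - 0 = 39, d_1 = (1527 - 39^2)/1 = 6/1 = 6, a_1 = floor((39 + 39)/6) = 13.
  m_2 = 6*13 - 39 = 39, d_2 = (1527 - 39^2)/6 = 6/6 = 1, a_2 = floor((39 + 39)/1) = 78.
  m_3 = 1*78 - 39 = 39, d_3 = (1527 - 39^2)/1 = 6/1 = 6: (m_3, d_3) = (m_1, d_1) = (39, 6), so from here the quotients repeat a_1, a_2; the period length is 2.
Hence the expansion of sqrt(1527) is a_0 = 39 followed by the repeating block 13, 78 (period 2).

[39; (13, 78)]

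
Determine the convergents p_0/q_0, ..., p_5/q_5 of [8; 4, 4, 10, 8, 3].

Using the convergent recurrence p_i = a_i*p_{i-1} + p_{i-2}, q_i = a_i*q_{i-1} + q_{i-2} with p_{-2}=0, p_{-1}=1, q_{-2}=1, q_{-1}=0:
  i=0: a_0=8, p_0 = 8*1 + 0 = 8, q_0 = 8*0 + 1 = 1.
  i=1: a_1=4, p_1 = 4*8 + 1 = 33, q_1 = 4*1 + 0 = 4.
  i=2: a_2=4, p_2 = 4*33 + 8 = 140, q_2 = 4*4 + 1 = 17.
  i=3: a_3=10, p_3 = 10*140 + 33 = 1433, q_3 = 10*17 + 4 = 174.
  i=4: a_4=8, p_4 = 8*1433 + 140 = 11604, q_4 = 8*174 + 17 = 1409.
  i=5: a_5=3, p_5 = 3*11604 + 1433 = 36245, q_5 = 3*1409 + 174 = 4401.

8/1, 33/4, 140/17, 1433/174, 11604/1409, 36245/4401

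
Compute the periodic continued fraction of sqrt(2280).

Write x_i = (sqrt(2280) + m_i)/d_i with (m_0, d_0) = (0, 1). a_0 = floor(sqrt(2280)) = 47, since 47^2 = 2209 <= 2280 < 2304 = 48^2.
Iterate m_{i+1} = d_i*a_i - m_i, d_{i+1} = (2280 - m_{i+1}^2)/d_i, a_{i+1} = floor((a_0 + m_{i+1})/d_{i+1}):
  m_1 = 1*47 - 0 = 47, d_1 = (2280 - 47^2)/1 = 71/1 = 71, a_1 = floor((47 + 47)/71) = 1.
  m_2 = 71*1 - 47 = 24, d_2 = (2280 - 24^2)/71 = 1704/71 = 24, a_2 = floor((47 + 24)/24) = 2.
  m_3 = 24*2 - 24 = 24, d_3 = (2280 - 24^2)/24 = 1704/24 = 71, a_3 = floor((47 + 24)/71) = 1.
  m_4 = 71*1 - 24 = 47, d_4 = (2280 - 47^2)/71 = 71/71 = 1, a_4 = floor((47 + 47)/1) = 94.
  m_5 = 1*94 - 47 = 47, d_5 = (2280 - 47^2)/1 = 71/1 = 71: (m_5, d_5) = (m_1, d_1) = (47, 71), so from here the quotients repeat a_1, ..., a_4; the period length is 4.
Hence the expansion of sqrt(2280) is a_0 = 47 followed by the repeating block 1, 2, 1, 94 (period 4).

[47; (1, 2, 1, 94)]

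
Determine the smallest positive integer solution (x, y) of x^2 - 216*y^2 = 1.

First expand sqrt(216) as a continued fraction. With x_i = (sqrt(216) + m_i)/d_i and (m_0, d_0) = (0, 1): a_0 = floor(sqrt(216)) = 14, since 14^2 = 196 <= 216 < 225 = 15^2.
Iterate m_{i+1} = d_i*a_i - m_i, d_{i+1} = (216 - m_{i+1}^2)/d_i, a_{i+1} = floor((a_0 + m_{i+1})/d_{i+1}):
  m_1 = 1*14 - 0 = 14, d_1 = (216 - 14^2)/1 = 20/1 = 20, a_1 = floor((14 + 14)/20) = 1.
  m_2 = 20*1 - 14 = 6, d_2 = (216 - 6^2)/20 = 180/20 = 9, a_2 = floor((14 + 6)/9) = 2.
  m_3 = 9*2 - 6 = 12, d_3 = (216 - 12^2)/9 = 72/9 = 8, a_3 = floor((14 + 12)/8) = 3.
  m_4 = 8*3 - 12 = 12, d_4 = (216 - 12^2)/8 = 72/8 = 9, a_4 = floor((14 + 12)/9) = 2.
  m_5 = 9*2 - 12 = 6, d_5 = (216 - 6^2)/9 = 180/9 = 20, a_5 = floor((14 + 6)/20) = 1.
  m_6 = 20*1 - 6 = 14, d_6 = (216 - 14^2)/20 = 20/20 = 1, a_6 = floor((14 + 14)/1) = 28.
  m_7 = 1*28 - 14 = 14, d_7 = (216 - 14^2)/1 = 20/1 = 20: (m_7, d_7) = (m_1, d_1) = (14, 20), so from here the quotients repeat a_1, ..., a_6; the period length is 6.
So sqrt(216) = [14; (1, 2, 3, 2, 1, 28)] with period length k = 6.
k is even, so the fundamental solution of x^2 - 216y^2 = 1 is (p_{k-1}, q_{k-1}) = (p_5, q_5); compute convergents through index 5.
Convergents (p_i = a_i*p_{i-1} + p_{i-2}, q_i = a_i*q_{i-1} + q_{i-2} with p_{-2}=0, p_{-1}=1, q_{-2}=1, q_{-1}=0):
  i=0: a_0=14, p_0 = 14*1 + 0 = 14, q_0 = 14*0 + 1 = 1.
  i=1: a_1=1, p_1 = 1*14 + 1 = 15, q_1 = 1*1 + 0 = 1.
  i=2: a_2=2, p_2 = 2*15 + 14 = 44, q_2 = 2*1 + 1 = 3.
  i=3: a_3=3, p_3 = 3*44 + 15 = 147, q_3 = 3*3 + 1 = 10.
  i=4: a_4=2, p_4 = 2*147 + 44 = 338, q_4 = 2*10 + 3 = 23.
  i=5: a_5=1, p_5 = 1*338 + 147 = 485, q_5 = 1*23 + 10 = 33.
Check: 485^2 - 216*33^2 = 235225 - 235224 = 1, so (x, y) = (485, 33) solves the equation, and by the theorem it is the least positive solution.

(x, y) = (485, 33)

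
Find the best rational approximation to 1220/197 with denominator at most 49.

161/26

Expand x = 1220/197 as a continued fraction with the Euclidean algorithm:
  1220 = 6*197 + 38, so a_0 = 6.
  197 = 5*38 + 7, so a_1 = 5.
  38 = 5*7 + 3, so a_2 = 5.
  7 = 2*3 + 1, so a_3 = 2.
  3 = 3*1 + 0, so a_4 = 3.
so x = [6; 5, 5, 2, 3].
Convergents (p_i = a_i*p_{i-1} + p_{i-2}, q_i = a_i*q_{i-1} + q_{i-2} with p_{-2}=0, p_{-1}=1, q_{-2}=1, q_{-1}=0), until the denominator exceeds 49:
  i=0: a_0=6, p_0 = 6*1 + 0 = 6, q_0 = 6*0 + 1 = 1.
  i=1: a_1=5, p_1 = 5*6 + 1 = 31, q_1 = 5*1 + 0 = 5.
  i=2: a_2=5, p_2 = 5*31 + 6 = 161, q_2 = 5*5 + 1 = 26.
  i=3: a_3=2, p_3 = 2*161 + 31 = 353, q_3 = 2*26 + 5 = 57.
q_3 = 57 > 49, so the last convergent with denominator <= 49 is p_2/q_2 = 161/26.
The closest fraction with denominator <= 49 is either p_2/q_2 or the intermediate fraction (k*p_2 + p_1)/(k*q_2 + q_1) with the largest k >= 1 whose denominator stays <= 49; these approach x as k grows, and every other convergent or intermediate fraction in range is farther away.
Largest k: floor((49 - q_1)/q_2) = floor((49 - 5)/26) = 1.
That gives (1*161 + 31)/(1*26 + 5) = 192/31.
Compare the errors: |x - 161/26| = |1220*26 - 161*197|/(197*26) = 3/5122, and |x - 192/31| = |1220*31 - 192*197|/(197*31) = 4/6107.
Cross-multiplying, 3*6107 = 18321 < 20488 = 4*5122, so 3/5122 is smaller: the convergent 161/26 is closer to x than 192/31.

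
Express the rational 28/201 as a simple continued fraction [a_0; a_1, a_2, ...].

[0; 7, 5, 1, 1, 2]

Run the Euclidean algorithm on 28 and 201; the successive quotients are the partial quotients a_0, a_1, ... (each step inverts the fractional part left over by the previous one):
  28 = 0*201 + 28, so a_0 = 0.
  201 = 7*28 + 5, so a_1 = 7.
  28 = 5*5 + 3, so a_2 = 5.
  5 = 1*3 + 2, so a_3 = 1.
  3 = 1*2 + 1, so a_4 = 1.
  2 = 2*1 + 0, so a_5 = 2.
The remainder reaches 0 after 6 divisions, so the expansion has 6 partial quotients, read off in order.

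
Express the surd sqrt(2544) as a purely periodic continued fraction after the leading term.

Write x_i = (sqrt(2544) + m_i)/d_i with (m_0, d_0) = (0, 1). a_0 = floor(sqrt(2544)) = 50, since 50^2 = 2500 <= 2544 < 2601 = 51^2.
Iterate m_{i+1} = d_i*a_i - m_i, d_{i+1} = (2544 - m_{i+1}^2)/d_i, a_{i+1} = floor((a_0 + m_{i+1})/d_{i+1}):
  m_1 = 1*50 - 0 = 50, d_1 = (2544 - 50^2)/1 = 44/1 = 44, a_1 = floor((50 + 50)/44) = 2.
  m_2 = 44*2 - 50 = 38, d_2 = (2544 - 38^2)/44 = 1100/44 = 25, a_2 = floor((50 + 38)/25) = 3.
  m_3 = 25*3 - 38 = 37, d_3 = (2544 - 37^2)/25 = 1175/25 = 47, a_3 = floor((50 + 37)/47) = 1.
  m_4 = 47*1 - 37 = 10, d_4 = (2544 - 10^2)/47 = 2444/47 = 52, a_4 = floor((50 + 10)/52) = 1.
  m_5 = 52*1 - 10 = 42, d_5 = (2544 - 42^2)/52 = 780/52 = 15, a_5 = floor((50 + 42)/15) = 6.
  m_6 = 15*6 - 42 = 48, d_6 = (2544 - 48^2)/15 = 240/15 = 16, a_6 = floor((50 + 48)/16) = 6.
  m_7 = 16*6 - 48 = 48, d_7 = (2544 - 48^2)/16 = 240/16 = 15, a_7 = floor((50 + 48)/15) = 6.
  m_8 = 15*6 - 48 = 42, d_8 = (2544 - 42^2)/15 = 780/15 = 52, a_8 = floor((50 + 42)/52) = 1.
  m_9 = 52*1 - 42 = 10, d_9 = (2544 - 10^2)/52 = 2444/52 = 47, a_9 = floor((50 + 10)/47) = 1.
  m_10 = 47*1 - 10 = 37, d_10 = (2544 - 37^2)/47 = 1175/47 = 25, a_10 = floor((50 + 37)/25) = 3.
  m_11 = 25*3 - 37 = 38, d_11 = (2544 - 38^2)/25 = 1100/25 = 44, a_11 = floor((50 + 38)/44) = 2.
  m_12 = 44*2 - 38 = 50, d_12 = (2544 - 50^2)/44 = 44/44 = 1, a_12 = floor((50 + 50)/1) = 100.
  m_13 = 1*100 - 50 = 50, d_13 = (2544 - 50^2)/1 = 44/1 = 44: (m_13, d_13) = (m_1, d_1) = (50, 44), so from here the quotients repeat a_1, ..., a_12; the period length is 12.
Hence the expansion of sqrt(2544) is a_0 = 50 followed by the repeating block 2, 3, 1, 1, 6, 6, 6, 1, 1, 3, 2, 100 (period 12).

[50; (2, 3, 1, 1, 6, 6, 6, 1, 1, 3, 2, 100)]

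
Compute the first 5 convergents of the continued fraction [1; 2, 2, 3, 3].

Using the convergent recurrence p_i = a_i*p_{i-1} + p_{i-2}, q_i = a_i*q_{i-1} + q_{i-2} with p_{-2}=0, p_{-1}=1, q_{-2}=1, q_{-1}=0:
  i=0: a_0=1, p_0 = 1*1 + 0 = 1, q_0 = 1*0 + 1 = 1.
  i=1: a_1=2, p_1 = 2*1 + 1 = 3, q_1 = 2*1 + 0 = 2.
  i=2: a_2=2, p_2 = 2*3 + 1 = 7, q_2 = 2*2 + 1 = 5.
  i=3: a_3=3, p_3 = 3*7 + 3 = 24, q_3 = 3*5 + 2 = 17.
  i=4: a_4=3, p_4 = 3*24 + 7 = 79, q_4 = 3*17 + 5 = 56.

1/1, 3/2, 7/5, 24/17, 79/56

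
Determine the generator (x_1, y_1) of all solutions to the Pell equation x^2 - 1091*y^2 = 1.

First expand sqrt(1091) as a continued fraction. With x_i = (sqrt(1091) + m_i)/d_i and (m_0, d_0) = (0, 1): a_0 = floor(sqrt(1091)) = 33, since 33^2 = 1089 <= 1091 < 1156 = 34^2.
Iterate m_{i+1} = d_i*a_i - m_i, d_{i+1} = (1091 - m_{i+1}^2)/d_i, a_{i+1} = floor((a_0 + m_{i+1})/d_{i+1}):
  m_1 = 1*33 - 0 = 33, d_1 = (1091 - 33^2)/1 = 2/1 = 2, a_1 = floor((33 + 33)/2) = 33.
  m_2 = 2*33 - 33 = 33, d_2 = (1091 - 33^2)/2 = 2/2 = 1, a_2 = floor((33 + 33)/1) = 66.
  m_3 = 1*66 - 33 = 33, d_3 = (1091 - 33^2)/1 = 2/1 = 2: (m_3, d_3) = (m_1, d_1) = (33, 2), so from here the quotients repeat a_1, a_2; the period length is 2.
So sqrt(1091) = [33; (33, 66)] with period length k = 2.
k is even, so the fundamental solution of x^2 - 1091y^2 = 1 is (p_{k-1}, q_{k-1}) = (p_1, q_1); compute convergents through index 1.
Convergents (p_i = a_i*p_{i-1} + p_{i-2}, q_i = a_i*q_{i-1} + q_{i-2} with p_{-2}=0, p_{-1}=1, q_{-2}=1, q_{-1}=0):
  i=0: a_0=33, p_0 = 33*1 + 0 = 33, q_0 = 33*0 + 1 = 1.
  i=1: a_1=33, p_1 = 33*33 + 1 = 1090, q_1 = 33*1 + 0 = 33.
Check: 1090^2 - 1091*33^2 = 1188100 - 1188099 = 1, so (x, y) = (1090, 33) solves the equation, and by the theorem it is the least positive solution.

(x, y) = (1090, 33)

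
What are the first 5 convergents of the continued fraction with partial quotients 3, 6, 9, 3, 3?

3/1, 19/6, 174/55, 541/171, 1797/568

Using the convergent recurrence p_i = a_i*p_{i-1} + p_{i-2}, q_i = a_i*q_{i-1} + q_{i-2} with p_{-2}=0, p_{-1}=1, q_{-2}=1, q_{-1}=0:
  i=0: a_0=3, p_0 = 3*1 + 0 = 3, q_0 = 3*0 + 1 = 1.
  i=1: a_1=6, p_1 = 6*3 + 1 = 19, q_1 = 6*1 + 0 = 6.
  i=2: a_2=9, p_2 = 9*19 + 3 = 174, q_2 = 9*6 + 1 = 55.
  i=3: a_3=3, p_3 = 3*174 + 19 = 541, q_3 = 3*55 + 6 = 171.
  i=4: a_4=3, p_4 = 3*541 + 174 = 1797, q_4 = 3*171 + 55 = 568.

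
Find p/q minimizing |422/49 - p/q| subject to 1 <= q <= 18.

155/18

Expand x = 422/49 as a continued fraction with the Euclidean algorithm:
  422 = 8*49 + 30, so a_0 = 8.
  49 = 1*30 + 19, so a_1 = 1.
  30 = 1*19 + 11, so a_2 = 1.
  19 = 1*11 + 8, so a_3 = 1.
  11 = 1*8 + 3, so a_4 = 1.
  8 = 2*3 + 2, so a_5 = 2.
  3 = 1*2 + 1, so a_6 = 1.
  2 = 2*1 + 0, so a_7 = 2.
so x = [8; 1, 1, 1, 1, 2, 1, 2].
Convergents (p_i = a_i*p_{i-1} + p_{i-2}, q_i = a_i*q_{i-1} + q_{i-2} with p_{-2}=0, p_{-1}=1, q_{-2}=1, q_{-1}=0), until the denominator exceeds 18:
  i=0: a_0=8, p_0 = 8*1 + 0 = 8, q_0 = 8*0 + 1 = 1.
  i=1: a_1=1, p_1 = 1*8 + 1 = 9, q_1 = 1*1 + 0 = 1.
  i=2: a_2=1, p_2 = 1*9 + 8 = 17, q_2 = 1*1 + 1 = 2.
  i=3: a_3=1, p_3 = 1*17 + 9 = 26, q_3 = 1*2 + 1 = 3.
  i=4: a_4=1, p_4 = 1*26 + 17 = 43, q_4 = 1*3 + 2 = 5.
  i=5: a_5=2, p_5 = 2*43 + 26 = 112, q_5 = 2*5 + 3 = 13.
  i=6: a_6=1, p_6 = 1*112 + 43 = 155, q_6 = 1*13 + 5 = 18.
  i=7: a_7=2, p_7 = 2*155 + 112 = 422, q_7 = 2*18 + 13 = 49.
q_7 = 49 > 18, so the last convergent with denominator <= 18 is p_6/q_6 = 155/18.
The closest fraction with denominator <= 18 is either p_6/q_6 or the intermediate fraction (k*p_6 + p_5)/(k*q_6 + q_5) with the largest k >= 1 whose denominator stays <= 18; these approach x as k grows, and every other convergent or intermediate fraction in range is farther away.
Largest k: floor((18 - q_5)/q_6) = floor((18 - 13)/18) = 0.
Since k = 0, no intermediate fraction beyond p_6/q_6 has denominator <= 18, so the convergent 155/18 is the closest (its error is |422*18 - 155*49|/(49*18) = 1/882).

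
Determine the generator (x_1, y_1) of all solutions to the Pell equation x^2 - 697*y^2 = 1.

(x, y) = (34849, 1320)

First expand sqrt(697) as a continued fraction. With x_i = (sqrt(697) + m_i)/d_i and (m_0, d_0) = (0, 1): a_0 = floor(sqrt(697)) = 26, since 26^2 = 676 <= 697 < 729 = 27^2.
Iterate m_{i+1} = d_i*a_i - m_i, d_{i+1} = (697 - m_{i+1}^2)/d_i, a_{i+1} = floor((a_0 + m_{i+1})/d_{i+1}):
  m_1 = 1*26 - 0 = 26, d_1 = (697 - 26^2)/1 = 21/1 = 21, a_1 = floor((26 + 26)/21) = 2.
  m_2 = 21*2 - 26 = 16, d_2 = (697 - 16^2)/21 = 441/21 = 21, a_2 = floor((26 + 16)/21) = 2.
  m_3 = 21*2 - 16 = 26, d_3 = (697 - 26^2)/21 = 21/21 = 1, a_3 = floor((26 + 26)/1) = 52.
  m_4 = 1*52 - 26 = 26, d_4 = (697 - 26^2)/1 = 21/1 = 21: (m_4, d_4) = (m_1, d_1) = (26, 21), so from here the quotients repeat a_1, ..., a_3; the period length is 3.
So sqrt(697) = [26; (2, 2, 52)] with period length k = 3.
k is odd, so (p_{k-1}, q_{k-1}) only solves x^2 - 697y^2 = -1 and the fundamental solution of x^2 - 697y^2 = 1 is (p_{2k-1}, q_{2k-1}) = (p_5, q_5); compute convergents through index 5, running through the period twice.
Convergents (p_i = a_i*p_{i-1} + p_{i-2}, q_i = a_i*q_{i-1} + q_{i-2} with p_{-2}=0, p_{-1}=1, q_{-2}=1, q_{-1}=0):
  i=0: a_0=26, p_0 = 26*1 + 0 = 26, q_0 = 26*0 + 1 = 1.
  i=1: a_1=2, p_1 = 2*26 + 1 = 53, q_1 = 2*1 + 0 = 2.
  i=2: a_2=2, p_2 = 2*53 + 26 = 132, q_2 = 2*2 + 1 = 5.
  i=3: a_3=52, p_3 = 52*132 + 53 = 6917, q_3 = 52*5 + 2 = 262.
  i=4: a_4=2, p_4 = 2*6917 + 132 = 13966, q_4 = 2*262 + 5 = 529.
  i=5: a_5=2, p_5 = 2*13966 + 6917 = 34849, q_5 = 2*529 + 262 = 1320.
Indeed p_2^2 - 697*q_2^2 = 17424 - 17425 = -1, not +1.
Check: 34849^2 - 697*1320^2 = 1214452801 - 1214452800 = 1, so (x, y) = (34849, 1320) solves the equation, and by the theorem it is the least positive solution.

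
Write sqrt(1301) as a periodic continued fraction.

[36; (14, 2, 2, 2, 2, 14, 72)]

Write x_i = (sqrt(1301) + m_i)/d_i with (m_0, d_0) = (0, 1). a_0 = floor(sqrt(1301)) = 36, since 36^2 = 1296 <= 1301 < 1369 = 37^2.
Iterate m_{i+1} = d_i*a_i - m_i, d_{i+1} = (1301 - m_{i+1}^2)/d_i, a_{i+1} = floor((a_0 + m_{i+1})/d_{i+1}):
  m_1 = 1*36 - 0 = 36, d_1 = (1301 - 36^2)/1 = 5/1 = 5, a_1 = floor((36 + 36)/5) = 14.
  m_2 = 5*14 - 36 = 34, d_2 = (1301 - 34^2)/5 = 145/5 = 29, a_2 = floor((36 + 34)/29) = 2.
  m_3 = 29*2 - 34 = 24, d_3 = (1301 - 24^2)/29 = 725/29 = 25, a_3 = floor((36 + 24)/25) = 2.
  m_4 = 25*2 - 24 = 26, d_4 = (1301 - 26^2)/25 = 625/25 = 25, a_4 = floor((36 + 26)/25) = 2.
  m_5 = 25*2 - 26 = 24, d_5 = (1301 - 24^2)/25 = 725/25 = 29, a_5 = floor((36 + 24)/29) = 2.
  m_6 = 29*2 - 24 = 34, d_6 = (1301 - 34^2)/29 = 145/29 = 5, a_6 = floor((36 + 34)/5) = 14.
  m_7 = 5*14 - 34 = 36, d_7 = (1301 - 36^2)/5 = 5/5 = 1, a_7 = floor((36 + 36)/1) = 72.
  m_8 = 1*72 - 36 = 36, d_8 = (1301 - 36^2)/1 = 5/1 = 5: (m_8, d_8) = (m_1, d_1) = (36, 5), so from here the quotients repeat a_1, ..., a_7; the period length is 7.
Hence the expansion of sqrt(1301) is a_0 = 36 followed by the repeating block 14, 2, 2, 2, 2, 14, 72 (period 7).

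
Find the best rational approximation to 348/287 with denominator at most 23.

17/14

Expand x = 348/287 as a continued fraction with the Euclidean algorithm:
  348 = 1*287 + 61, so a_0 = 1.
  287 = 4*61 + 43, so a_1 = 4.
  61 = 1*43 + 18, so a_2 = 1.
  43 = 2*18 + 7, so a_3 = 2.
  18 = 2*7 + 4, so a_4 = 2.
  7 = 1*4 + 3, so a_5 = 1.
  4 = 1*3 + 1, so a_6 = 1.
  3 = 3*1 + 0, so a_7 = 3.
so x = [1; 4, 1, 2, 2, 1, 1, 3].
Convergents (p_i = a_i*p_{i-1} + p_{i-2}, q_i = a_i*q_{i-1} + q_{i-2} with p_{-2}=0, p_{-1}=1, q_{-2}=1, q_{-1}=0), until the denominator exceeds 23:
  i=0: a_0=1, p_0 = 1*1 + 0 = 1, q_0 = 1*0 + 1 = 1.
  i=1: a_1=4, p_1 = 4*1 + 1 = 5, q_1 = 4*1 + 0 = 4.
  i=2: a_2=1, p_2 = 1*5 + 1 = 6, q_2 = 1*4 + 1 = 5.
  i=3: a_3=2, p_3 = 2*6 + 5 = 17, q_3 = 2*5 + 4 = 14.
  i=4: a_4=2, p_4 = 2*17 + 6 = 40, q_4 = 2*14 + 5 = 33.
q_4 = 33 > 23, so the last convergent with denominator <= 23 is p_3/q_3 = 17/14.
The closest fraction with denominator <= 23 is either p_3/q_3 or the intermediate fraction (k*p_3 + p_2)/(k*q_3 + q_2) with the largest k >= 1 whose denominator stays <= 23; these approach x as k grows, and every other convergent or intermediate fraction in range is farther away.
Largest k: floor((23 - q_2)/q_3) = floor((23 - 5)/14) = 1.
That gives (1*17 + 6)/(1*14 + 5) = 23/19.
Compare the errors: |x - 17/14| = |348*14 - 17*287|/(287*14) = 7/4018, and |x - 23/19| = |348*19 - 23*287|/(287*19) = 11/5453.
Cross-multiplying, 7*5453 = 38171 < 44198 = 11*4018, so 7/4018 is smaller: the convergent 17/14 is closer to x than 23/19.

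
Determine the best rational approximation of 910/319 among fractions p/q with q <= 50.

Expand x = 910/319 as a continued fraction with the Euclidean algorithm:
  910 = 2*319 + 272, so a_0 = 2.
  319 = 1*272 + 47, so a_1 = 1.
  272 = 5*47 + 37, so a_2 = 5.
  47 = 1*37 + 10, so a_3 = 1.
  37 = 3*10 + 7, so a_4 = 3.
  10 = 1*7 + 3, so a_5 = 1.
  7 = 2*3 + 1, so a_6 = 2.
  3 = 3*1 + 0, so a_7 = 3.
so x = [2; 1, 5, 1, 3, 1, 2, 3].
Convergents (p_i = a_i*p_{i-1} + p_{i-2}, q_i = a_i*q_{i-1} + q_{i-2} with p_{-2}=0, p_{-1}=1, q_{-2}=1, q_{-1}=0), until the denominator exceeds 50:
  i=0: a_0=2, p_0 = 2*1 + 0 = 2, q_0 = 2*0 + 1 = 1.
  i=1: a_1=1, p_1 = 1*2 + 1 = 3, q_1 = 1*1 + 0 = 1.
  i=2: a_2=5, p_2 = 5*3 + 2 = 17, q_2 = 5*1 + 1 = 6.
  i=3: a_3=1, p_3 = 1*17 + 3 = 20, q_3 = 1*6 + 1 = 7.
  i=4: a_4=3, p_4 = 3*20 + 17 = 77, q_4 = 3*7 + 6 = 27.
  i=5: a_5=1, p_5 = 1*77 + 20 = 97, q_5 = 1*27 + 7 = 34.
  i=6: a_6=2, p_6 = 2*97 + 77 = 271, q_6 = 2*34 + 27 = 95.
q_6 = 95 > 50, so the last convergent with denominator <= 50 is p_5/q_5 = 97/34.
The closest fraction with denominator <= 50 is either p_5/q_5 or the intermediate fraction (k*p_5 + p_4)/(k*q_5 + q_4) with the largest k >= 1 whose denominator stays <= 50; these approach x as k grows, and every other convergent or intermediate fraction in range is farther away.
Largest k: floor((50 - q_4)/q_5) = floor((50 - 27)/34) = 0.
Since k = 0, no intermediate fraction beyond p_5/q_5 has denominator <= 50, so the convergent 97/34 is the closest (its error is |910*34 - 97*319|/(319*34) = 3/10846).

97/34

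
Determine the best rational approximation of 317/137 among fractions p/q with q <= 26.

Expand x = 317/137 as a continued fraction with the Euclidean algorithm:
  317 = 2*137 + 43, so a_0 = 2.
  137 = 3*43 + 8, so a_1 = 3.
  43 = 5*8 + 3, so a_2 = 5.
  8 = 2*3 + 2, so a_3 = 2.
  3 = 1*2 + 1, so a_4 = 1.
  2 = 2*1 + 0, so a_5 = 2.
so x = [2; 3, 5, 2, 1, 2].
Convergents (p_i = a_i*p_{i-1} + p_{i-2}, q_i = a_i*q_{i-1} + q_{i-2} with p_{-2}=0, p_{-1}=1, q_{-2}=1, q_{-1}=0), until the denominator exceeds 26:
  i=0: a_0=2, p_0 = 2*1 + 0 = 2, q_0 = 2*0 + 1 = 1.
  i=1: a_1=3, p_1 = 3*2 + 1 = 7, q_1 = 3*1 + 0 = 3.
  i=2: a_2=5, p_2 = 5*7 + 2 = 37, q_2 = 5*3 + 1 = 16.
  i=3: a_3=2, p_3 = 2*37 + 7 = 81, q_3 = 2*16 + 3 = 35.
q_3 = 35 > 26, so the last convergent with denominator <= 26 is p_2/q_2 = 37/16.
The closest fraction with denominator <= 26 is either p_2/q_2 or the intermediate fraction (k*p_2 + p_1)/(k*q_2 + q_1) with the largest k >= 1 whose denominator stays <= 26; these approach x as k grows, and every other convergent or intermediate fraction in range is farther away.
Largest k: floor((26 - q_1)/q_2) = floor((26 - 3)/16) = 1.
That gives (1*37 + 7)/(1*16 + 3) = 44/19.
Compare the errors: |x - 37/16| = |317*16 - 37*137|/(137*16) = 3/2192, and |x - 44/19| = |317*19 - 44*137|/(137*19) = 5/2603.
Cross-multiplying, 3*2603 = 7809 < 10960 = 5*2192, so 3/2192 is smaller: the convergent 37/16 is closer to x than 44/19.

37/16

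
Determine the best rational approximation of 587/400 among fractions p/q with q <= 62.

Expand x = 587/400 as a continued fraction with the Euclidean algorithm:
  587 = 1*400 + 187, so a_0 = 1.
  400 = 2*187 + 26, so a_1 = 2.
  187 = 7*26 + 5, so a_2 = 7.
  26 = 5*5 + 1, so a_3 = 5.
  5 = 5*1 + 0, so a_4 = 5.
so x = [1; 2, 7, 5, 5].
Convergents (p_i = a_i*p_{i-1} + p_{i-2}, q_i = a_i*q_{i-1} + q_{i-2} with p_{-2}=0, p_{-1}=1, q_{-2}=1, q_{-1}=0), until the denominator exceeds 62:
  i=0: a_0=1, p_0 = 1*1 + 0 = 1, q_0 = 1*0 + 1 = 1.
  i=1: a_1=2, p_1 = 2*1 + 1 = 3, q_1 = 2*1 + 0 = 2.
  i=2: a_2=7, p_2 = 7*3 + 1 = 22, q_2 = 7*2 + 1 = 15.
  i=3: a_3=5, p_3 = 5*22 + 3 = 113, q_3 = 5*15 + 2 = 77.
q_3 = 77 > 62, so the last convergent with denominator <= 62 is p_2/q_2 = 22/15.
The closest fraction with denominator <= 62 is either p_2/q_2 or the intermediate fraction (k*p_2 + p_1)/(k*q_2 + q_1) with the largest k >= 1 whose denominator stays <= 62; these approach x as k grows, and every other convergent or intermediate fraction in range is farther away.
Largest k: floor((62 - q_1)/q_2) = floor((62 - 2)/15) = 4.
That gives (4*22 + 3)/(4*15 + 2) = 91/62.
Compare the errors: |x - 22/15| = |587*15 - 22*400|/(400*15) = 5/6000, and |x - 91/62| = |587*62 - 91*400|/(400*62) = 6/24800.
Cross-multiplying, 6*6000 = 36000 < 124000 = 5*24800, so 6/24800 is smaller: the intermediate fraction 91/62 is closer to x than 22/15.

91/62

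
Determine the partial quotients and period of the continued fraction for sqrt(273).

Write x_i = (sqrt(273) + m_i)/d_i with (m_0, d_0) = (0, 1). a_0 = floor(sqrt(273)) = 16, since 16^2 = 256 <= 273 < 289 = 17^2.
Iterate m_{i+1} = d_i*a_i - m_i, d_{i+1} = (273 - m_{i+1}^2)/d_i, a_{i+1} = floor((a_0 + m_{i+1})/d_{i+1}):
  m_1 = 1*16 - 0 = 16, d_1 = (273 - 16^2)/1 = 17/1 = 17, a_1 = floor((16 + 16)/17) = 1.
  m_2 = 17*1 - 16 = 1, d_2 = (273 - 1^2)/17 = 272/17 = 16, a_2 = floor((16 + 1)/16) = 1.
  m_3 = 16*1 - 1 = 15, d_3 = (273 - 15^2)/16 = 48/16 = 3, a_3 = floor((16 + 15)/3) = 10.
  m_4 = 3*10 - 15 = 15, d_4 = (273 - 15^2)/3 = 48/3 = 16, a_4 = floor((16 + 15)/16) = 1.
  m_5 = 16*1 - 15 = 1, d_5 = (273 - 1^2)/16 = 272/16 = 17, a_5 = floor((16 + 1)/17) = 1.
  m_6 = 17*1 - 1 = 16, d_6 = (273 - 16^2)/17 = 17/17 = 1, a_6 = floor((16 + 16)/1) = 32.
  m_7 = 1*32 - 16 = 16, d_7 = (273 - 16^2)/1 = 17/1 = 17: (m_7, d_7) = (m_1, d_1) = (16, 17), so from here the quotients repeat a_1, ..., a_6; the period length is 6.
Hence the expansion of sqrt(273) is a_0 = 16 followed by the repeating block 1, 1, 10, 1, 1, 32 (period 6).

[16; (1, 1, 10, 1, 1, 32)]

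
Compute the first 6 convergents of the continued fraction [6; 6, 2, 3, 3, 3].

Using the convergent recurrence p_i = a_i*p_{i-1} + p_{i-2}, q_i = a_i*q_{i-1} + q_{i-2} with p_{-2}=0, p_{-1}=1, q_{-2}=1, q_{-1}=0:
  i=0: a_0=6, p_0 = 6*1 + 0 = 6, q_0 = 6*0 + 1 = 1.
  i=1: a_1=6, p_1 = 6*6 + 1 = 37, q_1 = 6*1 + 0 = 6.
  i=2: a_2=2, p_2 = 2*37 + 6 = 80, q_2 = 2*6 + 1 = 13.
  i=3: a_3=3, p_3 = 3*80 + 37 = 277, q_3 = 3*13 + 6 = 45.
  i=4: a_4=3, p_4 = 3*277 + 80 = 911, q_4 = 3*45 + 13 = 148.
  i=5: a_5=3, p_5 = 3*911 + 277 = 3010, q_5 = 3*148 + 45 = 489.

6/1, 37/6, 80/13, 277/45, 911/148, 3010/489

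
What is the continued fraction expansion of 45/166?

Run the Euclidean algorithm on 45 and 166; the successive quotients are the partial quotients a_0, a_1, ... (each step inverts the fractional part left over by the previous one):
  45 = 0*166 + 45, so a_0 = 0.
  166 = 3*45 + 31, so a_1 = 3.
  45 = 1*31 + 14, so a_2 = 1.
  31 = 2*14 + 3, so a_3 = 2.
  14 = 4*3 + 2, so a_4 = 4.
  3 = 1*2 + 1, so a_5 = 1.
  2 = 2*1 + 0, so a_6 = 2.
The remainder reaches 0 after 7 divisions, so the expansion has 7 partial quotients, read off in order.

[0; 3, 1, 2, 4, 1, 2]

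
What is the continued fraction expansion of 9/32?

[0; 3, 1, 1, 4]

Run the Euclidean algorithm on 9 and 32; the successive quotients are the partial quotients a_0, a_1, ... (each step inverts the fractional part left over by the previous one):
  9 = 0*32 + 9, so a_0 = 0.
  32 = 3*9 + 5, so a_1 = 3.
  9 = 1*5 + 4, so a_2 = 1.
  5 = 1*4 + 1, so a_3 = 1.
  4 = 4*1 + 0, so a_4 = 4.
The remainder reaches 0 after 5 divisions, so the expansion has 5 partial quotients, read off in order.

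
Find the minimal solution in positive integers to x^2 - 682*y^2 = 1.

(x, y) = (1197901, 45870)

First expand sqrt(682) as a continued fraction. With x_i = (sqrt(682) + m_i)/d_i and (m_0, d_0) = (0, 1): a_0 = floor(sqrt(682)) = 26, since 26^2 = 676 <= 682 < 729 = 27^2.
Iterate m_{i+1} = d_i*a_i - m_i, d_{i+1} = (682 - m_{i+1}^2)/d_i, a_{i+1} = floor((a_0 + m_{i+1})/d_{i+1}):
  m_1 = 1*26 - 0 = 26, d_1 = (682 - 26^2)/1 = 6/1 = 6, a_1 = floor((26 + 26)/6) = 8.
  m_2 = 6*8 - 26 = 22, d_2 = (682 - 22^2)/6 = 198/6 = 33, a_2 = floor((26 + 22)/33) = 1.
  m_3 = 33*1 - 22 = 11, d_3 = (682 - 11^2)/33 = 561/33 = 17, a_3 = floor((26 + 11)/17) = 2.
  m_4 = 17*2 - 11 = 23, d_4 = (682 - 23^2)/17 = 153/17 = 9, a_4 = floor((26 + 23)/9) = 5.
  m_5 = 9*5 - 23 = 22, d_5 = (682 - 22^2)/9 = 198/9 = 22, a_5 = floor((26 + 22)/22) = 2.
  m_6 = 22*2 - 22 = 22, d_6 = (682 - 22^2)/22 = 198/22 = 9, a_6 = floor((26 + 22)/9) = 5.
  m_7 = 9*5 - 22 = 23, d_7 = (682 - 23^2)/9 = 153/9 = 17, a_7 = floor((26 + 23)/17) = 2.
  m_8 = 17*2 - 23 = 11, d_8 = (682 - 11^2)/17 = 561/17 = 33, a_8 = floor((26 + 11)/33) = 1.
  m_9 = 33*1 - 11 = 22, d_9 = (682 - 22^2)/33 = 198/33 = 6, a_9 = floor((26 + 22)/6) = 8.
  m_10 = 6*8 - 22 = 26, d_10 = (682 - 26^2)/6 = 6/6 = 1, a_10 = floor((26 + 26)/1) = 52.
  m_11 = 1*52 - 26 = 26, d_11 = (682 - 26^2)/1 = 6/1 = 6: (m_11, d_11) = (m_1, d_1) = (26, 6), so from here the quotients repeat a_1, ..., a_10; the period length is 10.
So sqrt(682) = [26; (8, 1, 2, 5, 2, 5, 2, 1, 8, 52)] with period length k = 10.
k is even, so the fundamental solution of x^2 - 682y^2 = 1 is (p_{k-1}, q_{k-1}) = (p_9, q_9); compute convergents through index 9.
Convergents (p_i = a_i*p_{i-1} + p_{i-2}, q_i = a_i*q_{i-1} + q_{i-2} with p_{-2}=0, p_{-1}=1, q_{-2}=1, q_{-1}=0):
  i=0: a_0=26, p_0 = 26*1 + 0 = 26, q_0 = 26*0 + 1 = 1.
  i=1: a_1=8, p_1 = 8*26 + 1 = 209, q_1 = 8*1 + 0 = 8.
  i=2: a_2=1, p_2 = 1*209 + 26 = 235, q_2 = 1*8 + 1 = 9.
  i=3: a_3=2, p_3 = 2*235 + 209 = 679, q_3 = 2*9 + 8 = 26.
  i=4: a_4=5, p_4 = 5*679 + 235 = 3630, q_4 = 5*26 + 9 = 139.
  i=5: a_5=2, p_5 = 2*3630 + 679 = 7939, q_5 = 2*139 + 26 = 304.
  i=6: a_6=5, p_6 = 5*7939 + 3630 = 43325, q_6 = 5*304 + 139 = 1659.
  i=7: a_7=2, p_7 = 2*43325 + 7939 = 94589, q_7 = 2*1659 + 304 = 3622.
  i=8: a_8=1, p_8 = 1*94589 + 43325 = 137914, q_8 = 1*3622 + 1659 = 5281.
  i=9: a_9=8, p_9 = 8*137914 + 94589 = 1197901, q_9 = 8*5281 + 3622 = 45870.
Check: 1197901^2 - 682*45870^2 = 1434966805801 - 1434966805800 = 1, so (x, y) = (1197901, 45870) solves the equation, and by the theorem it is the least positive solution.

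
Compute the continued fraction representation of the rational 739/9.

[82; 9]

Run the Euclidean algorithm on 739 and 9; the successive quotients are the partial quotients a_0, a_1, ... (each step inverts the fractional part left over by the previous one):
  739 = 82*9 + 1, so a_0 = 82.
  9 = 9*1 + 0, so a_1 = 9.
The remainder reaches 0 after 2 divisions, so the expansion has 2 partial quotients, read off in order.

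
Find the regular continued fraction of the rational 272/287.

[0; 1, 18, 7, 2]

Run the Euclidean algorithm on 272 and 287; the successive quotients are the partial quotients a_0, a_1, ... (each step inverts the fractional part left over by the previous one):
  272 = 0*287 + 272, so a_0 = 0.
  287 = 1*272 + 15, so a_1 = 1.
  272 = 18*15 + 2, so a_2 = 18.
  15 = 7*2 + 1, so a_3 = 7.
  2 = 2*1 + 0, so a_4 = 2.
The remainder reaches 0 after 5 divisions, so the expansion has 5 partial quotients, read off in order.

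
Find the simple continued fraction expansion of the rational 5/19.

Run the Euclidean algorithm on 5 and 19; the successive quotients are the partial quotients a_0, a_1, ... (each step inverts the fractional part left over by the previous one):
  5 = 0*19 + 5, so a_0 = 0.
  19 = 3*5 + 4, so a_1 = 3.
  5 = 1*4 + 1, so a_2 = 1.
  4 = 4*1 + 0, so a_3 = 4.
The remainder reaches 0 after 4 divisions, so the expansion has 4 partial quotients, read off in order.

[0; 3, 1, 4]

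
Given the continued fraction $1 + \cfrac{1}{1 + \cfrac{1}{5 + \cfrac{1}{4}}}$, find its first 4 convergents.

1/1, 2/1, 11/6, 46/25

Using the convergent recurrence p_i = a_i*p_{i-1} + p_{i-2}, q_i = a_i*q_{i-1} + q_{i-2} with p_{-2}=0, p_{-1}=1, q_{-2}=1, q_{-1}=0:
  i=0: a_0=1, p_0 = 1*1 + 0 = 1, q_0 = 1*0 + 1 = 1.
  i=1: a_1=1, p_1 = 1*1 + 1 = 2, q_1 = 1*1 + 0 = 1.
  i=2: a_2=5, p_2 = 5*2 + 1 = 11, q_2 = 5*1 + 1 = 6.
  i=3: a_3=4, p_3 = 4*11 + 2 = 46, q_3 = 4*6 + 1 = 25.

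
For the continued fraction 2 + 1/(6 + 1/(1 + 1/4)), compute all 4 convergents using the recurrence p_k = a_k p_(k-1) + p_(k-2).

Using the convergent recurrence p_i = a_i*p_{i-1} + p_{i-2}, q_i = a_i*q_{i-1} + q_{i-2} with p_{-2}=0, p_{-1}=1, q_{-2}=1, q_{-1}=0:
  i=0: a_0=2, p_0 = 2*1 + 0 = 2, q_0 = 2*0 + 1 = 1.
  i=1: a_1=6, p_1 = 6*2 + 1 = 13, q_1 = 6*1 + 0 = 6.
  i=2: a_2=1, p_2 = 1*13 + 2 = 15, q_2 = 1*6 + 1 = 7.
  i=3: a_3=4, p_3 = 4*15 + 13 = 73, q_3 = 4*7 + 6 = 34.

2/1, 13/6, 15/7, 73/34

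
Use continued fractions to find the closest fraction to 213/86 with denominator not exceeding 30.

Expand x = 213/86 as a continued fraction with the Euclidean algorithm:
  213 = 2*86 + 41, so a_0 = 2.
  86 = 2*41 + 4, so a_1 = 2.
  41 = 10*4 + 1, so a_2 = 10.
  4 = 4*1 + 0, so a_3 = 4.
so x = [2; 2, 10, 4].
Convergents (p_i = a_i*p_{i-1} + p_{i-2}, q_i = a_i*q_{i-1} + q_{i-2} with p_{-2}=0, p_{-1}=1, q_{-2}=1, q_{-1}=0), until the denominator exceeds 30:
  i=0: a_0=2, p_0 = 2*1 + 0 = 2, q_0 = 2*0 + 1 = 1.
  i=1: a_1=2, p_1 = 2*2 + 1 = 5, q_1 = 2*1 + 0 = 2.
  i=2: a_2=10, p_2 = 10*5 + 2 = 52, q_2 = 10*2 + 1 = 21.
  i=3: a_3=4, p_3 = 4*52 + 5 = 213, q_3 = 4*21 + 2 = 86.
q_3 = 86 > 30, so the last convergent with denominator <= 30 is p_2/q_2 = 52/21.
The closest fraction with denominator <= 30 is either p_2/q_2 or the intermediate fraction (k*p_2 + p_1)/(k*q_2 + q_1) with the largest k >= 1 whose denominator stays <= 30; these approach x as k grows, and every other convergent or intermediate fraction in range is farther away.
Largest k: floor((30 - q_1)/q_2) = floor((30 - 2)/21) = 1.
That gives (1*52 + 5)/(1*21 + 2) = 57/23.
Compare the errors: |x - 52/21| = |213*21 - 52*86|/(86*21) = 1/1806, and |x - 57/23| = |213*23 - 57*86|/(86*23) = 3/1978.
Cross-multiplying, 1*1978 = 1978 < 5418 = 3*1806, so 1/1806 is smaller: the convergent 52/21 is closer to x than 57/23.

52/21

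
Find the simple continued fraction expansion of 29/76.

Run the Euclidean algorithm on 29 and 76; the successive quotients are the partial quotients a_0, a_1, ... (each step inverts the fractional part left over by the previous one):
  29 = 0*76 + 29, so a_0 = 0.
  76 = 2*29 + 18, so a_1 = 2.
  29 = 1*18 + 11, so a_2 = 1.
  18 = 1*11 + 7, so a_3 = 1.
  11 = 1*7 + 4, so a_4 = 1.
  7 = 1*4 + 3, so a_5 = 1.
  4 = 1*3 + 1, so a_6 = 1.
  3 = 3*1 + 0, so a_7 = 3.
The remainder reaches 0 after 8 divisions, so the expansion has 8 partial quotients, read off in order.

[0; 2, 1, 1, 1, 1, 1, 3]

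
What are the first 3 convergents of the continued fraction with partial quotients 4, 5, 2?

Using the convergent recurrence p_i = a_i*p_{i-1} + p_{i-2}, q_i = a_i*q_{i-1} + q_{i-2} with p_{-2}=0, p_{-1}=1, q_{-2}=1, q_{-1}=0:
  i=0: a_0=4, p_0 = 4*1 + 0 = 4, q_0 = 4*0 + 1 = 1.
  i=1: a_1=5, p_1 = 5*4 + 1 = 21, q_1 = 5*1 + 0 = 5.
  i=2: a_2=2, p_2 = 2*21 + 4 = 46, q_2 = 2*5 + 1 = 11.

4/1, 21/5, 46/11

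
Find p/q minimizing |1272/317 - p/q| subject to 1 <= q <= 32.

4/1

Expand x = 1272/317 as a continued fraction with the Euclidean algorithm:
  1272 = 4*317 + 4, so a_0 = 4.
  317 = 79*4 + 1, so a_1 = 79.
  4 = 4*1 + 0, so a_2 = 4.
so x = [4; 79, 4].
Convergents (p_i = a_i*p_{i-1} + p_{i-2}, q_i = a_i*q_{i-1} + q_{i-2} with p_{-2}=0, p_{-1}=1, q_{-2}=1, q_{-1}=0), until the denominator exceeds 32:
  i=0: a_0=4, p_0 = 4*1 + 0 = 4, q_0 = 4*0 + 1 = 1.
  i=1: a_1=79, p_1 = 79*4 + 1 = 317, q_1 = 79*1 + 0 = 79.
q_1 = 79 > 32, so the last convergent with denominator <= 32 is p_0/q_0 = 4/1.
The closest fraction with denominator <= 32 is either p_0/q_0 or the intermediate fraction (k*p_0 + p_{-1})/(k*q_0 + q_{-1}) with the largest k >= 1 whose denominator stays <= 32; these approach x as k grows, and every other convergent or intermediate fraction in range is farther away.
Largest k: floor((32 - q_{-1})/q_0) = floor((32 - 0)/1) = 32 (using the seeds p_{-1} = 1, q_{-1} = 0).
That gives (32*4 + 1)/(32*1 + 0) = 129/32.
Compare the errors: |x - 4/1| = |1272*1 - 4*317|/(317*1) = 4/317, and |x - 129/32| = |1272*32 - 129*317|/(317*32) = 189/10144.
Cross-multiplying, 4*10144 = 40576 < 59913 = 189*317, so 4/317 is smaller: the convergent 4/1 is closer to x than 129/32.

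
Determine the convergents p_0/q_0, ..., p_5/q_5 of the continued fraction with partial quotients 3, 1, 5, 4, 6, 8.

3/1, 4/1, 23/6, 96/25, 599/156, 4888/1273

Using the convergent recurrence p_i = a_i*p_{i-1} + p_{i-2}, q_i = a_i*q_{i-1} + q_{i-2} with p_{-2}=0, p_{-1}=1, q_{-2}=1, q_{-1}=0:
  i=0: a_0=3, p_0 = 3*1 + 0 = 3, q_0 = 3*0 + 1 = 1.
  i=1: a_1=1, p_1 = 1*3 + 1 = 4, q_1 = 1*1 + 0 = 1.
  i=2: a_2=5, p_2 = 5*4 + 3 = 23, q_2 = 5*1 + 1 = 6.
  i=3: a_3=4, p_3 = 4*23 + 4 = 96, q_3 = 4*6 + 1 = 25.
  i=4: a_4=6, p_4 = 6*96 + 23 = 599, q_4 = 6*25 + 6 = 156.
  i=5: a_5=8, p_5 = 8*599 + 96 = 4888, q_5 = 8*156 + 25 = 1273.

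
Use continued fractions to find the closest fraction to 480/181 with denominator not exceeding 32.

Expand x = 480/181 as a continued fraction with the Euclidean algorithm:
  480 = 2*181 + 118, so a_0 = 2.
  181 = 1*118 + 63, so a_1 = 1.
  118 = 1*63 + 55, so a_2 = 1.
  63 = 1*55 + 8, so a_3 = 1.
  55 = 6*8 + 7, so a_4 = 6.
  8 = 1*7 + 1, so a_5 = 1.
  7 = 7*1 + 0, so a_6 = 7.
so x = [2; 1, 1, 1, 6, 1, 7].
Convergents (p_i = a_i*p_{i-1} + p_{i-2}, q_i = a_i*q_{i-1} + q_{i-2} with p_{-2}=0, p_{-1}=1, q_{-2}=1, q_{-1}=0), until the denominator exceeds 32:
  i=0: a_0=2, p_0 = 2*1 + 0 = 2, q_0 = 2*0 + 1 = 1.
  i=1: a_1=1, p_1 = 1*2 + 1 = 3, q_1 = 1*1 + 0 = 1.
  i=2: a_2=1, p_2 = 1*3 + 2 = 5, q_2 = 1*1 + 1 = 2.
  i=3: a_3=1, p_3 = 1*5 + 3 = 8, q_3 = 1*2 + 1 = 3.
  i=4: a_4=6, p_4 = 6*8 + 5 = 53, q_4 = 6*3 + 2 = 20.
  i=5: a_5=1, p_5 = 1*53 + 8 = 61, q_5 = 1*20 + 3 = 23.
  i=6: a_6=7, p_6 = 7*61 + 53 = 480, q_6 = 7*23 + 20 = 181.
q_6 = 181 > 32, so the last convergent with denominator <= 32 is p_5/q_5 = 61/23.
The closest fraction with denominator <= 32 is either p_5/q_5 or the intermediate fraction (k*p_5 + p_4)/(k*q_5 + q_4) with the largest k >= 1 whose denominator stays <= 32; these approach x as k grows, and every other convergent or intermediate fraction in range is farther away.
Largest k: floor((32 - q_4)/q_5) = floor((32 - 20)/23) = 0.
Since k = 0, no intermediate fraction beyond p_5/q_5 has denominator <= 32, so the convergent 61/23 is the closest (its error is |480*23 - 61*181|/(181*23) = 1/4163).

61/23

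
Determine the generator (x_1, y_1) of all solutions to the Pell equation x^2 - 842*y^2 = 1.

(x, y) = (1683, 58)

First expand sqrt(842) as a continued fraction. With x_i = (sqrt(842) + m_i)/d_i and (m_0, d_0) = (0, 1): a_0 = floor(sqrt(842)) = 29, since 29^2 = 841 <= 842 < 900 = 30^2.
Iterate m_{i+1} = d_i*a_i - m_i, d_{i+1} = (842 - m_{i+1}^2)/d_i, a_{i+1} = floor((a_0 + m_{i+1})/d_{i+1}):
  m_1 = 1*29 - 0 = 29, d_1 = (842 - 29^2)/1 = 1/1 = 1, a_1 = floor((29 + 29)/1) = 58.
  m_2 = 1*58 - 29 = 29, d_2 = (842 - 29^2)/1 = 1/1 = 1: (m_2, d_2) = (m_1, d_1) = (29, 1), so from here the quotient a_1 repeats; the period length is 1.
So sqrt(842) = [29; (58)] with period length k = 1.
k is odd, so (p_{k-1}, q_{k-1}) only solves x^2 - 842y^2 = -1 and the fundamental solution of x^2 - 842y^2 = 1 is (p_{2k-1}, q_{2k-1}) = (p_1, q_1); compute convergents through index 1, running through the period twice.
Convergents (p_i = a_i*p_{i-1} + p_{i-2}, q_i = a_i*q_{i-1} + q_{i-2} with p_{-2}=0, p_{-1}=1, q_{-2}=1, q_{-1}=0):
  i=0: a_0=29, p_0 = 29*1 + 0 = 29, q_0 = 29*0 + 1 = 1.
  i=1: a_1=58, p_1 = 58*29 + 1 = 1683, q_1 = 58*1 + 0 = 58.
Indeed p_0^2 - 842*q_0^2 = 841 - 842 = -1, not +1.
Check: 1683^2 - 842*58^2 = 2832489 - 2832488 = 1, so (x, y) = (1683, 58) solves the equation, and by the theorem it is the least positive solution.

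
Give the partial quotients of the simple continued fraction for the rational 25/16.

[1; 1, 1, 3, 2]

Run the Euclidean algorithm on 25 and 16; the successive quotients are the partial quotients a_0, a_1, ... (each step inverts the fractional part left over by the previous one):
  25 = 1*16 + 9, so a_0 = 1.
  16 = 1*9 + 7, so a_1 = 1.
  9 = 1*7 + 2, so a_2 = 1.
  7 = 3*2 + 1, so a_3 = 3.
  2 = 2*1 + 0, so a_4 = 2.
The remainder reaches 0 after 5 divisions, so the expansion has 5 partial quotients, read off in order.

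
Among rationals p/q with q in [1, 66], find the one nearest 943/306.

151/49

Expand x = 943/306 as a continued fraction with the Euclidean algorithm:
  943 = 3*306 + 25, so a_0 = 3.
  306 = 12*25 + 6, so a_1 = 12.
  25 = 4*6 + 1, so a_2 = 4.
  6 = 6*1 + 0, so a_3 = 6.
so x = [3; 12, 4, 6].
Convergents (p_i = a_i*p_{i-1} + p_{i-2}, q_i = a_i*q_{i-1} + q_{i-2} with p_{-2}=0, p_{-1}=1, q_{-2}=1, q_{-1}=0), until the denominator exceeds 66:
  i=0: a_0=3, p_0 = 3*1 + 0 = 3, q_0 = 3*0 + 1 = 1.
  i=1: a_1=12, p_1 = 12*3 + 1 = 37, q_1 = 12*1 + 0 = 12.
  i=2: a_2=4, p_2 = 4*37 + 3 = 151, q_2 = 4*12 + 1 = 49.
  i=3: a_3=6, p_3 = 6*151 + 37 = 943, q_3 = 6*49 + 12 = 306.
q_3 = 306 > 66, so the last convergent with denominator <= 66 is p_2/q_2 = 151/49.
The closest fraction with denominator <= 66 is either p_2/q_2 or the intermediate fraction (k*p_2 + p_1)/(k*q_2 + q_1) with the largest k >= 1 whose denominator stays <= 66; these approach x as k grows, and every other convergent or intermediate fraction in range is farther away.
Largest k: floor((66 - q_1)/q_2) = floor((66 - 12)/49) = 1.
That gives (1*151 + 37)/(1*49 + 12) = 188/61.
Compare the errors: |x - 151/49| = |943*49 - 151*306|/(306*49) = 1/14994, and |x - 188/61| = |943*61 - 188*306|/(306*61) = 5/18666.
Cross-multiplying, 1*18666 = 18666 < 74970 = 5*14994, so 1/14994 is smaller: the convergent 151/49 is closer to x than 188/61.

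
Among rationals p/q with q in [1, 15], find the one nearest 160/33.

Expand x = 160/33 as a continued fraction with the Euclidean algorithm:
  160 = 4*33 + 28, so a_0 = 4.
  33 = 1*28 + 5, so a_1 = 1.
  28 = 5*5 + 3, so a_2 = 5.
  5 = 1*3 + 2, so a_3 = 1.
  3 = 1*2 + 1, so a_4 = 1.
  2 = 2*1 + 0, so a_5 = 2.
so x = [4; 1, 5, 1, 1, 2].
Convergents (p_i = a_i*p_{i-1} + p_{i-2}, q_i = a_i*q_{i-1} + q_{i-2} with p_{-2}=0, p_{-1}=1, q_{-2}=1, q_{-1}=0), until the denominator exceeds 15:
  i=0: a_0=4, p_0 = 4*1 + 0 = 4, q_0 = 4*0 + 1 = 1.
  i=1: a_1=1, p_1 = 1*4 + 1 = 5, q_1 = 1*1 + 0 = 1.
  i=2: a_2=5, p_2 = 5*5 + 4 = 29, q_2 = 5*1 + 1 = 6.
  i=3: a_3=1, p_3 = 1*29 + 5 = 34, q_3 = 1*6 + 1 = 7.
  i=4: a_4=1, p_4 = 1*34 + 29 = 63, q_4 = 1*7 + 6 = 13.
  i=5: a_5=2, p_5 = 2*63 + 34 = 160, q_5 = 2*13 + 7 = 33.
q_5 = 33 > 15, so the last convergent with denominator <= 15 is p_4/q_4 = 63/13.
The closest fraction with denominator <= 15 is either p_4/q_4 or the intermediate fraction (k*p_4 + p_3)/(k*q_4 + q_3) with the largest k >= 1 whose denominator stays <= 15; these approach x as k grows, and every other convergent or intermediate fraction in range is farther away.
Largest k: floor((15 - q_3)/q_4) = floor((15 - 7)/13) = 0.
Since k = 0, no intermediate fraction beyond p_4/q_4 has denominator <= 15, so the convergent 63/13 is the closest (its error is |160*13 - 63*33|/(33*13) = 1/429).

63/13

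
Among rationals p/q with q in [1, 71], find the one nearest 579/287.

115/57

Expand x = 579/287 as a continued fraction with the Euclidean algorithm:
  579 = 2*287 + 5, so a_0 = 2.
  287 = 57*5 + 2, so a_1 = 57.
  5 = 2*2 + 1, so a_2 = 2.
  2 = 2*1 + 0, so a_3 = 2.
so x = [2; 57, 2, 2].
Convergents (p_i = a_i*p_{i-1} + p_{i-2}, q_i = a_i*q_{i-1} + q_{i-2} with p_{-2}=0, p_{-1}=1, q_{-2}=1, q_{-1}=0), until the denominator exceeds 71:
  i=0: a_0=2, p_0 = 2*1 + 0 = 2, q_0 = 2*0 + 1 = 1.
  i=1: a_1=57, p_1 = 57*2 + 1 = 115, q_1 = 57*1 + 0 = 57.
  i=2: a_2=2, p_2 = 2*115 + 2 = 232, q_2 = 2*57 + 1 = 115.
q_2 = 115 > 71, so the last convergent with denominator <= 71 is p_1/q_1 = 115/57.
The closest fraction with denominator <= 71 is either p_1/q_1 or the intermediate fraction (k*p_1 + p_0)/(k*q_1 + q_0) with the largest k >= 1 whose denominator stays <= 71; these approach x as k grows, and every other convergent or intermediate fraction in range is farther away.
Largest k: floor((71 - q_0)/q_1) = floor((71 - 1)/57) = 1.
That gives (1*115 + 2)/(1*57 + 1) = 117/58.
Compare the errors: |x - 115/57| = |579*57 - 115*287|/(287*57) = 2/16359, and |x - 117/58| = |579*58 - 117*287|/(287*58) = 3/16646.
Cross-multiplying, 2*16646 = 33292 < 49077 = 3*16359, so 2/16359 is smaller: the convergent 115/57 is closer to x than 117/58.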